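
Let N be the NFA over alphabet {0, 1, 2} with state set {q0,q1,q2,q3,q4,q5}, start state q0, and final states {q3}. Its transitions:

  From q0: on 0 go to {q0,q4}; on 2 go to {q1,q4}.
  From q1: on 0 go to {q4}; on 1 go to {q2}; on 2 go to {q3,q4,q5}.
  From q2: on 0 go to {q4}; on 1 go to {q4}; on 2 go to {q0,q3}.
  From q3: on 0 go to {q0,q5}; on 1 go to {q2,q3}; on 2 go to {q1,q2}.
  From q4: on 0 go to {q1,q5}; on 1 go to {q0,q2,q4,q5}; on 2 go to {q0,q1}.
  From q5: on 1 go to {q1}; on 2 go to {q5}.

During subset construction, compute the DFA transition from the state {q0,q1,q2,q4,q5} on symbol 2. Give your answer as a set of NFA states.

δ(q0,2) = {q1,q4}; δ(q1,2) = {q3,q4,q5}; δ(q2,2) = {q0,q3}; δ(q4,2) = {q0,q1}; δ(q5,2) = {q5}.
Union: {q0,q1,q3,q4,q5}.

{q0,q1,q3,q4,q5}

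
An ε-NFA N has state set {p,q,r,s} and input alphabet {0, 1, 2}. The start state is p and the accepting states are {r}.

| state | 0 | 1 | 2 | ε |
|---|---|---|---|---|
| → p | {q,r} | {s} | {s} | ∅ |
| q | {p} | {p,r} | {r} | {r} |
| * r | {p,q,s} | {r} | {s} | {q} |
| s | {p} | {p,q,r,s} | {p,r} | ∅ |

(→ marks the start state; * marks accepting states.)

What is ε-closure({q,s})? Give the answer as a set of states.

Begin with {q,s}.
q →ε {r}; add r.
ε-closure = {q,r,s}.

{q,r,s}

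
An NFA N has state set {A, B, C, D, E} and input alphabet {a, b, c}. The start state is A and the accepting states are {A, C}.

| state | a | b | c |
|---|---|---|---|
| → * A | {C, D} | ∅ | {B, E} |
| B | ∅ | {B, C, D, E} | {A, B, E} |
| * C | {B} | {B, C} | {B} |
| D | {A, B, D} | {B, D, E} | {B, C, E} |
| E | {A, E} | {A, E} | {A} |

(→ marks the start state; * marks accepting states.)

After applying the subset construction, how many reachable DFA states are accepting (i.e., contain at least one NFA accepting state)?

12

Start state of the DFA: {A}.
{A} --a--> {C, D}  [new]
{A} --b--> ∅  [new]
{A} --c--> {B, E}  [new]
{C, D} --a--> {A, B, D}  [new]
{C, D} --b--> {B, C, D, E}  [new]
{C, D} --c--> {B, C, E}  [new]
∅ --a--> ∅  [seen]
∅ --b--> ∅  [seen]
∅ --c--> ∅  [seen]
{B, E} --a--> {A, E}  [new]
{B, E} --b--> {A, B, C, D, E}  [new]
{B, E} --c--> {A, B, E}  [new]
{A, B, D} --a--> {A, B, C, D}  [new]
{A, B, D} --b--> {B, C, D, E}  [seen]
{A, B, D} --c--> {A, B, C, E}  [new]
{B, C, D, E} --a--> {A, B, D, E}  [new]
{B, C, D, E} --b--> {A, B, C, D, E}  [seen]
{B, C, D, E} --c--> {A, B, C, E}  [seen]
{B, C, E} --a--> {A, B, E}  [seen]
{B, C, E} --b--> {A, B, C, D, E}  [seen]
{B, C, E} --c--> {A, B, E}  [seen]
{A, E} --a--> {A, C, D, E}  [new]
{A, E} --b--> {A, E}  [seen]
{A, E} --c--> {A, B, E}  [seen]
{A, B, C, D, E} --a--> {A, B, C, D, E}  [seen]
{A, B, C, D, E} --b--> {A, B, C, D, E}  [seen]
{A, B, C, D, E} --c--> {A, B, C, E}  [seen]
{A, B, E} --a--> {A, C, D, E}  [seen]
{A, B, E} --b--> {A, B, C, D, E}  [seen]
{A, B, E} --c--> {A, B, E}  [seen]
{A, B, C, D} --a--> {A, B, C, D}  [seen]
{A, B, C, D} --b--> {B, C, D, E}  [seen]
{A, B, C, D} --c--> {A, B, C, E}  [seen]
{A, B, C, E} --a--> {A, B, C, D, E}  [seen]
{A, B, C, E} --b--> {A, B, C, D, E}  [seen]
{A, B, C, E} --c--> {A, B, E}  [seen]
{A, B, D, E} --a--> {A, B, C, D, E}  [seen]
{A, B, D, E} --b--> {A, B, C, D, E}  [seen]
{A, B, D, E} --c--> {A, B, C, E}  [seen]
{A, C, D, E} --a--> {A, B, C, D, E}  [seen]
{A, C, D, E} --b--> {A, B, C, D, E}  [seen]
{A, C, D, E} --c--> {A, B, C, E}  [seen]
Reachable DFA states: {A}, {C, D}, ∅, {B, E}, {A, B, D}, {B, C, D, E}, {B, C, E}, {A, E}, {A, B, C, D, E}, {A, B, E}, {A, B, C, D}, {A, B, C, E}, {A, B, D, E}, {A, C, D, E}.
Accepting DFA states (contain an NFA accepting state): {A}, {C, D}, {A, B, D}, {B, C, D, E}, {B, C, E}, {A, E}, {A, B, C, D, E}, {A, B, E}, {A, B, C, D}, {A, B, C, E}, {A, B, D, E}, {A, C, D, E}.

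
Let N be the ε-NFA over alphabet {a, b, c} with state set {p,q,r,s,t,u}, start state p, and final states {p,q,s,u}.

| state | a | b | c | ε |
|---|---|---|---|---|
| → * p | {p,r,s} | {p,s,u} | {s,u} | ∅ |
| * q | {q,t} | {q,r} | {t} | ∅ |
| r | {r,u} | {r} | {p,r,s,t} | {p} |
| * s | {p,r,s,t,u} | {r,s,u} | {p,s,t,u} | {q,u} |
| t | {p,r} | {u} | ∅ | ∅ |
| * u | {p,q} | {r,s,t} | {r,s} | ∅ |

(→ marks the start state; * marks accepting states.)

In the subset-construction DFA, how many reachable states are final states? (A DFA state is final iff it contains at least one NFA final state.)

Start state of the DFA: {p} (ε-closure of the NFA start).
{p} --a--> {p,q,r,s,u}  [new]
{p} --b--> {p,q,s,u}  [new]
{p} --c--> {q,s,u}  [new]
{p,q,r,s,u} --a--> {p,q,r,s,t,u}  [new]
{p,q,r,s,u} --b--> {p,q,r,s,t,u}  [seen]
{p,q,r,s,u} --c--> {p,q,r,s,t,u}  [seen]
{p,q,s,u} --a--> {p,q,r,s,t,u}  [seen]
{p,q,s,u} --b--> {p,q,r,s,t,u}  [seen]
{p,q,s,u} --c--> {p,q,r,s,t,u}  [seen]
{q,s,u} --a--> {p,q,r,s,t,u}  [seen]
{q,s,u} --b--> {p,q,r,s,t,u}  [seen]
{q,s,u} --c--> {p,q,r,s,t,u}  [seen]
{p,q,r,s,t,u} --a--> {p,q,r,s,t,u}  [seen]
{p,q,r,s,t,u} --b--> {p,q,r,s,t,u}  [seen]
{p,q,r,s,t,u} --c--> {p,q,r,s,t,u}  [seen]
Reachable DFA states: {p}, {p,q,r,s,u}, {p,q,s,u}, {q,s,u}, {p,q,r,s,t,u}.
Accepting DFA states (contain an NFA accepting state): {p}, {p,q,r,s,u}, {p,q,s,u}, {q,s,u}, {p,q,r,s,t,u}.

5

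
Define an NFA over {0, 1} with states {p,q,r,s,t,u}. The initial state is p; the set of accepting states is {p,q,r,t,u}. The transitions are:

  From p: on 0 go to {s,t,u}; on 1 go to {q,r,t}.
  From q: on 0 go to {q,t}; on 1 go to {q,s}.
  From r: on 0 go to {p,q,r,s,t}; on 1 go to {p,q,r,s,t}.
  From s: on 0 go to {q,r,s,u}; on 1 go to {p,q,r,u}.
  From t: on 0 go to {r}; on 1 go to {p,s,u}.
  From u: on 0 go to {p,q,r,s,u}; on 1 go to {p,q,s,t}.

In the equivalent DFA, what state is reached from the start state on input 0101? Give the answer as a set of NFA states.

{p,q,r,s,t,u}

Start: {p}.
δ(p,0) = {s,t,u}.
Union: {s,t,u}.
After 0: {s,t,u}.
δ(s,1) = {p,q,r,u}; δ(t,1) = {p,s,u}; δ(u,1) = {p,q,s,t}.
Union: {p,q,r,s,t,u}.
After 1: {p,q,r,s,t,u}.
δ(p,0) = {s,t,u}; δ(q,0) = {q,t}; δ(r,0) = {p,q,r,s,t}; δ(s,0) = {q,r,s,u}; δ(t,0) = {r}; δ(u,0) = {p,q,r,s,u}.
Union: {p,q,r,s,t,u}.
After 0: {p,q,r,s,t,u}.
δ(p,1) = {q,r,t}; δ(q,1) = {q,s}; δ(r,1) = {p,q,r,s,t}; δ(s,1) = {p,q,r,u}; δ(t,1) = {p,s,u}; δ(u,1) = {p,q,s,t}.
Union: {p,q,r,s,t,u}.
After 1: {p,q,r,s,t,u}.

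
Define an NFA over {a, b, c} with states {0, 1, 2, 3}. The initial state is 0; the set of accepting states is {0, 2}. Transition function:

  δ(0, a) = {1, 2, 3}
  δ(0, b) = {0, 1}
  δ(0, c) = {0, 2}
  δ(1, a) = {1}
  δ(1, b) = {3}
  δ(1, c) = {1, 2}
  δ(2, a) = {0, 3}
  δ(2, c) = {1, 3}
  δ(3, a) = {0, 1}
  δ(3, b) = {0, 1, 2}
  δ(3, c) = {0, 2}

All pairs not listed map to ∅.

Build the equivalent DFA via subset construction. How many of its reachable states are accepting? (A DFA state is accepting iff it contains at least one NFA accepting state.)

Start state of the DFA: {0}.
{0} --a--> {1, 2, 3}  [new]
{0} --b--> {0, 1}  [new]
{0} --c--> {0, 2}  [new]
{1, 2, 3} --a--> {0, 1, 3}  [new]
{1, 2, 3} --b--> {0, 1, 2, 3}  [new]
{1, 2, 3} --c--> {0, 1, 2, 3}  [seen]
{0, 1} --a--> {1, 2, 3}  [seen]
{0, 1} --b--> {0, 1, 3}  [seen]
{0, 1} --c--> {0, 1, 2}  [new]
{0, 2} --a--> {0, 1, 2, 3}  [seen]
{0, 2} --b--> {0, 1}  [seen]
{0, 2} --c--> {0, 1, 2, 3}  [seen]
{0, 1, 3} --a--> {0, 1, 2, 3}  [seen]
{0, 1, 3} --b--> {0, 1, 2, 3}  [seen]
{0, 1, 3} --c--> {0, 1, 2}  [seen]
{0, 1, 2, 3} --a--> {0, 1, 2, 3}  [seen]
{0, 1, 2, 3} --b--> {0, 1, 2, 3}  [seen]
{0, 1, 2, 3} --c--> {0, 1, 2, 3}  [seen]
{0, 1, 2} --a--> {0, 1, 2, 3}  [seen]
{0, 1, 2} --b--> {0, 1, 3}  [seen]
{0, 1, 2} --c--> {0, 1, 2, 3}  [seen]
Reachable DFA states: {0}, {1, 2, 3}, {0, 1}, {0, 2}, {0, 1, 3}, {0, 1, 2, 3}, {0, 1, 2}.
Accepting DFA states (contain an NFA accepting state): {0}, {1, 2, 3}, {0, 1}, {0, 2}, {0, 1, 3}, {0, 1, 2, 3}, {0, 1, 2}.

7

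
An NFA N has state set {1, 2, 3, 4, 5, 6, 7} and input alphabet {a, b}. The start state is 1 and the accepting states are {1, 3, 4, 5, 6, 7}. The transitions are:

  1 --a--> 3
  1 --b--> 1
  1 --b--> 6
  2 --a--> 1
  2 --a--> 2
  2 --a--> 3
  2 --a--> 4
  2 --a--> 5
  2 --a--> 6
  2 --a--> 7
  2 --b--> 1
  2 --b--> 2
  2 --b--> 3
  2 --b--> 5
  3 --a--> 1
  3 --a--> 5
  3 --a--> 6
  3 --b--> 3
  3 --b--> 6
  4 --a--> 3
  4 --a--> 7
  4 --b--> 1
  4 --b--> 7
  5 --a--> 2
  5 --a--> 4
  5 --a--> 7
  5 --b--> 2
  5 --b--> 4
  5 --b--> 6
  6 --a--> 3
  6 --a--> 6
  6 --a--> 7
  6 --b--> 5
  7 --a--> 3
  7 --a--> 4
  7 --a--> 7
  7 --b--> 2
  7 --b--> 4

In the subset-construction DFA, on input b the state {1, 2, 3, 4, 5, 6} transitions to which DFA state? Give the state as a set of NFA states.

{1, 2, 3, 4, 5, 6, 7}

δ(1,b) = {1, 6}; δ(2,b) = {1, 2, 3, 5}; δ(3,b) = {3, 6}; δ(4,b) = {1, 7}; δ(5,b) = {2, 4, 6}; δ(6,b) = {5}.
Union: {1, 2, 3, 4, 5, 6, 7}.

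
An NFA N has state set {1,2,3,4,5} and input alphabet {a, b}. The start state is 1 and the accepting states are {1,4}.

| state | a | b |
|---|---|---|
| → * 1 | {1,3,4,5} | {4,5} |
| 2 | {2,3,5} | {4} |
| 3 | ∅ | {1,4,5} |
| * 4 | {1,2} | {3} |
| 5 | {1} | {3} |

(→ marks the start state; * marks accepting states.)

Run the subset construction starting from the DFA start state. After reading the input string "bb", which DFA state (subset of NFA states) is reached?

{3}

Start: {1}.
δ(1,b) = {4,5}.
Union: {4,5}.
After b: {4,5}.
δ(4,b) = {3}; δ(5,b) = {3}.
Union: {3}.
After b: {3}.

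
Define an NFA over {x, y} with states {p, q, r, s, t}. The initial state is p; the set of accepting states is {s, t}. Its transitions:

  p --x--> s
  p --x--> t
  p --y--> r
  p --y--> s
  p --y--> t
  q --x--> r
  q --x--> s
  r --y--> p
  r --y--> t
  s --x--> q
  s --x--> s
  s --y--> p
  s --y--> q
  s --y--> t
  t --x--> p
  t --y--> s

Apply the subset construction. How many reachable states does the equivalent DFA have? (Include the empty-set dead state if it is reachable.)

8

Start state of the DFA: {p}.
{p} --x--> {s, t}  [new]
{p} --y--> {r, s, t}  [new]
{s, t} --x--> {p, q, s}  [new]
{s, t} --y--> {p, q, s, t}  [new]
{r, s, t} --x--> {p, q, s}  [seen]
{r, s, t} --y--> {p, q, s, t}  [seen]
{p, q, s} --x--> {q, r, s, t}  [new]
{p, q, s} --y--> {p, q, r, s, t}  [new]
{p, q, s, t} --x--> {p, q, r, s, t}  [seen]
{p, q, s, t} --y--> {p, q, r, s, t}  [seen]
{q, r, s, t} --x--> {p, q, r, s}  [new]
{q, r, s, t} --y--> {p, q, s, t}  [seen]
{p, q, r, s, t} --x--> {p, q, r, s, t}  [seen]
{p, q, r, s, t} --y--> {p, q, r, s, t}  [seen]
{p, q, r, s} --x--> {q, r, s, t}  [seen]
{p, q, r, s} --y--> {p, q, r, s, t}  [seen]
Reachable DFA states: {p}, {s, t}, {r, s, t}, {p, q, s}, {p, q, s, t}, {q, r, s, t}, {p, q, r, s, t}, {p, q, r, s}.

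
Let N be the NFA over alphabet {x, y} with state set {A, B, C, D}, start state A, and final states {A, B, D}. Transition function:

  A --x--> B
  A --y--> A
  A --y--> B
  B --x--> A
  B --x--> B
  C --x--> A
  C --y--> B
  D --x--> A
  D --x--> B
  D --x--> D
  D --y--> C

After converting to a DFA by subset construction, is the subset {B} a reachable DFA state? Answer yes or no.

Start state of the DFA: {A}.
{A} --x--> {B}  [new]
{A} --y--> {A, B}  [new]
{B} --x--> {A, B}  [seen]
{B} --y--> ∅  [new]
{A, B} --x--> {A, B}  [seen]
{A, B} --y--> {A, B}  [seen]
∅ --x--> ∅  [seen]
∅ --y--> ∅  [seen]
Reachable DFA states: {A}, {B}, {A, B}, ∅.
{B} is among them.

yes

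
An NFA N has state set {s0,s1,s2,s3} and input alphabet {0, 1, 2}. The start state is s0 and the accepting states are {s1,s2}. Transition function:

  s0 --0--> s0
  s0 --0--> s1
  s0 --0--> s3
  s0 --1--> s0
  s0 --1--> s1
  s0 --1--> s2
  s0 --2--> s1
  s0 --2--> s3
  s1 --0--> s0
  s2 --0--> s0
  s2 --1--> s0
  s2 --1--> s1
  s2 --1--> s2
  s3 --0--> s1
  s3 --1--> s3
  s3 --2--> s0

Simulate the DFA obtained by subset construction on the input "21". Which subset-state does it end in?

Start: {s0}.
δ(s0,2) = {s1,s3}.
Union: {s1,s3}.
After 2: {s1,s3}.
δ(s1,1) = ∅; δ(s3,1) = {s3}.
Union: {s3}.
After 1: {s3}.

{s3}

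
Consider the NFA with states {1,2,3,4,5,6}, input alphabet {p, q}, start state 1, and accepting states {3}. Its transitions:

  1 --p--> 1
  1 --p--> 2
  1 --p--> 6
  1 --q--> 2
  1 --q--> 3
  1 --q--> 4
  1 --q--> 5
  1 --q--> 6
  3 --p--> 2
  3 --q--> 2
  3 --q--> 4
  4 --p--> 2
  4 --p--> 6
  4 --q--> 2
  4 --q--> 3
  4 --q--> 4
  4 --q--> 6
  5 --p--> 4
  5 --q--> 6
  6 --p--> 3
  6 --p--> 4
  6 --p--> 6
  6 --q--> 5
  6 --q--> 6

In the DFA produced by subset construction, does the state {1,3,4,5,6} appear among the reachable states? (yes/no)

no

Start state of the DFA: {1}.
{1} --p--> {1,2,6}  [new]
{1} --q--> {2,3,4,5,6}  [new]
{1,2,6} --p--> {1,2,3,4,6}  [new]
{1,2,6} --q--> {2,3,4,5,6}  [seen]
{2,3,4,5,6} --p--> {2,3,4,6}  [new]
{2,3,4,5,6} --q--> {2,3,4,5,6}  [seen]
{1,2,3,4,6} --p--> {1,2,3,4,6}  [seen]
{1,2,3,4,6} --q--> {2,3,4,5,6}  [seen]
{2,3,4,6} --p--> {2,3,4,6}  [seen]
{2,3,4,6} --q--> {2,3,4,5,6}  [seen]
Reachable DFA states: {1}, {1,2,6}, {2,3,4,5,6}, {1,2,3,4,6}, {2,3,4,6}.
{1,3,4,5,6} is not among them.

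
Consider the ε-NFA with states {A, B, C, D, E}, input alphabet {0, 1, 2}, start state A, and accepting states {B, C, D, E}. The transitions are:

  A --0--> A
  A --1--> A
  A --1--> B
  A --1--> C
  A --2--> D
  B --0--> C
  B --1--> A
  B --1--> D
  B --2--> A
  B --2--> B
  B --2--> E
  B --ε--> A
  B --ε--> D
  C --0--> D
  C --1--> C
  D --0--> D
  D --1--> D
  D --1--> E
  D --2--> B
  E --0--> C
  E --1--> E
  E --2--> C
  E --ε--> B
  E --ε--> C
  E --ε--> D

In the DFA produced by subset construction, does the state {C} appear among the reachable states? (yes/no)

Start state of the DFA: {A} (ε-closure of the NFA start).
{A} --0--> {A}  [seen]
{A} --1--> {A, B, C, D}  [new]
{A} --2--> {D}  [new]
{A, B, C, D} --0--> {A, C, D}  [new]
{A, B, C, D} --1--> {A, B, C, D, E}  [new]
{A, B, C, D} --2--> {A, B, C, D, E}  [seen]
{D} --0--> {D}  [seen]
{D} --1--> {A, B, C, D, E}  [seen]
{D} --2--> {A, B, D}  [new]
{A, C, D} --0--> {A, D}  [new]
{A, C, D} --1--> {A, B, C, D, E}  [seen]
{A, C, D} --2--> {A, B, D}  [seen]
{A, B, C, D, E} --0--> {A, C, D}  [seen]
{A, B, C, D, E} --1--> {A, B, C, D, E}  [seen]
{A, B, C, D, E} --2--> {A, B, C, D, E}  [seen]
{A, B, D} --0--> {A, C, D}  [seen]
{A, B, D} --1--> {A, B, C, D, E}  [seen]
{A, B, D} --2--> {A, B, C, D, E}  [seen]
{A, D} --0--> {A, D}  [seen]
{A, D} --1--> {A, B, C, D, E}  [seen]
{A, D} --2--> {A, B, D}  [seen]
Reachable DFA states: {A}, {A, B, C, D}, {D}, {A, C, D}, {A, B, C, D, E}, {A, B, D}, {A, D}.
{C} is not among them.

no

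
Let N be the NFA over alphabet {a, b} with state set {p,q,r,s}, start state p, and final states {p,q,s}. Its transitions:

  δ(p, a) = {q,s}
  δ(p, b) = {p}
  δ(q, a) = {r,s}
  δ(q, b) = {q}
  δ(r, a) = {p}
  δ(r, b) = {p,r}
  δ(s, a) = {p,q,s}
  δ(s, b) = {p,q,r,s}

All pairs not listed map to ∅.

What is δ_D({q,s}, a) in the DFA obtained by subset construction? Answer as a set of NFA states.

δ(q,a) = {r,s}; δ(s,a) = {p,q,s}.
Union: {p,q,r,s}.

{p,q,r,s}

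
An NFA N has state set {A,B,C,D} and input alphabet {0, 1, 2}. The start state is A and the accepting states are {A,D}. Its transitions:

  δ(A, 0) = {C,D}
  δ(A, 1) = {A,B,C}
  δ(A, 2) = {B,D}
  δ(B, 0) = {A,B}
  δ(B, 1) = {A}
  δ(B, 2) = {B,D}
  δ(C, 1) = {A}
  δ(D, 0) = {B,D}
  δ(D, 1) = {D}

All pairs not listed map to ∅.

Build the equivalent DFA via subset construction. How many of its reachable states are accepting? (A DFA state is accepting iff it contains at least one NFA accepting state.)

Start state of the DFA: {A}.
{A} --0--> {C,D}  [new]
{A} --1--> {A,B,C}  [new]
{A} --2--> {B,D}  [new]
{C,D} --0--> {B,D}  [seen]
{C,D} --1--> {A,D}  [new]
{C,D} --2--> ∅  [new]
{A,B,C} --0--> {A,B,C,D}  [new]
{A,B,C} --1--> {A,B,C}  [seen]
{A,B,C} --2--> {B,D}  [seen]
{B,D} --0--> {A,B,D}  [new]
{B,D} --1--> {A,D}  [seen]
{B,D} --2--> {B,D}  [seen]
{A,D} --0--> {B,C,D}  [new]
{A,D} --1--> {A,B,C,D}  [seen]
{A,D} --2--> {B,D}  [seen]
∅ --0--> ∅  [seen]
∅ --1--> ∅  [seen]
∅ --2--> ∅  [seen]
{A,B,C,D} --0--> {A,B,C,D}  [seen]
{A,B,C,D} --1--> {A,B,C,D}  [seen]
{A,B,C,D} --2--> {B,D}  [seen]
{A,B,D} --0--> {A,B,C,D}  [seen]
{A,B,D} --1--> {A,B,C,D}  [seen]
{A,B,D} --2--> {B,D}  [seen]
{B,C,D} --0--> {A,B,D}  [seen]
{B,C,D} --1--> {A,D}  [seen]
{B,C,D} --2--> {B,D}  [seen]
Reachable DFA states: {A}, {C,D}, {A,B,C}, {B,D}, {A,D}, ∅, {A,B,C,D}, {A,B,D}, {B,C,D}.
Accepting DFA states (contain an NFA accepting state): {A}, {C,D}, {A,B,C}, {B,D}, {A,D}, {A,B,C,D}, {A,B,D}, {B,C,D}.

8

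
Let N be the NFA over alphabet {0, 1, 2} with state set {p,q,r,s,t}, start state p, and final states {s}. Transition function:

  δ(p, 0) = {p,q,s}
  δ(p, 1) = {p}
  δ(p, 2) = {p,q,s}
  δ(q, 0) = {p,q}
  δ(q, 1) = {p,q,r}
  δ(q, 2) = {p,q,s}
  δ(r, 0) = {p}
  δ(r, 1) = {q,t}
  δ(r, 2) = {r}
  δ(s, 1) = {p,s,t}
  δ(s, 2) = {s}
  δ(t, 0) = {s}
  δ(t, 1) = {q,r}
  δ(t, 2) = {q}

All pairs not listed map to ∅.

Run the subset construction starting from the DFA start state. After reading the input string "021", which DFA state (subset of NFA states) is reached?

Start: {p}.
δ(p,0) = {p,q,s}.
Union: {p,q,s}.
After 0: {p,q,s}.
δ(p,2) = {p,q,s}; δ(q,2) = {p,q,s}; δ(s,2) = {s}.
Union: {p,q,s}.
After 2: {p,q,s}.
δ(p,1) = {p}; δ(q,1) = {p,q,r}; δ(s,1) = {p,s,t}.
Union: {p,q,r,s,t}.
After 1: {p,q,r,s,t}.

{p,q,r,s,t}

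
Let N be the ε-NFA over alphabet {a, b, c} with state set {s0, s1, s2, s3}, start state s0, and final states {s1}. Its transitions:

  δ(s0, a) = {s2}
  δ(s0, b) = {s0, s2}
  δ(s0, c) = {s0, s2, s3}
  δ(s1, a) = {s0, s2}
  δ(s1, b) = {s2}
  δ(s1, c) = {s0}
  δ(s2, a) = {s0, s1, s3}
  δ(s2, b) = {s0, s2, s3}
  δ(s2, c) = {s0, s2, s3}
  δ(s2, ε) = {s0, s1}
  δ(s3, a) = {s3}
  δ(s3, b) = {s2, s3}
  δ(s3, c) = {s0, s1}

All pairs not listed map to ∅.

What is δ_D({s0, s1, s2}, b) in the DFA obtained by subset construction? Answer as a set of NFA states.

{s0, s1, s2, s3}

δ(s0,b) = {s0, s2}; δ(s1,b) = {s2}; δ(s2,b) = {s0, s2, s3}.
Union: {s0, s2, s3}.
ε-closure gives {s0, s1, s2, s3}.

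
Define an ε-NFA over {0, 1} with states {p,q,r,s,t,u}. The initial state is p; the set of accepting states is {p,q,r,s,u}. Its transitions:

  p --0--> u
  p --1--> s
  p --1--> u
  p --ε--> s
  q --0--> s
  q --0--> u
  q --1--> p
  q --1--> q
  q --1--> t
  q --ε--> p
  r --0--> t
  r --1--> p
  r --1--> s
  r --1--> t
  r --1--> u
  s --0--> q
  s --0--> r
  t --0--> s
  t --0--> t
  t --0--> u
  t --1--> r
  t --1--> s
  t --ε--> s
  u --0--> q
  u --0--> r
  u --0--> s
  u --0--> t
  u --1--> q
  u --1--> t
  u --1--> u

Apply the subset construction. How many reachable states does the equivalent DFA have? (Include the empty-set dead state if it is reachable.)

Start state of the DFA: {p,s} (ε-closure of the NFA start).
{p,s} --0--> {p,q,r,s,u}  [new]
{p,s} --1--> {s,u}  [new]
{p,q,r,s,u} --0--> {p,q,r,s,t,u}  [new]
{p,q,r,s,u} --1--> {p,q,s,t,u}  [new]
{s,u} --0--> {p,q,r,s,t}  [new]
{s,u} --1--> {p,q,s,t,u}  [seen]
{p,q,r,s,t,u} --0--> {p,q,r,s,t,u}  [seen]
{p,q,r,s,t,u} --1--> {p,q,r,s,t,u}  [seen]
{p,q,s,t,u} --0--> {p,q,r,s,t,u}  [seen]
{p,q,s,t,u} --1--> {p,q,r,s,t,u}  [seen]
{p,q,r,s,t} --0--> {p,q,r,s,t,u}  [seen]
{p,q,r,s,t} --1--> {p,q,r,s,t,u}  [seen]
Reachable DFA states: {p,s}, {p,q,r,s,u}, {s,u}, {p,q,r,s,t,u}, {p,q,s,t,u}, {p,q,r,s,t}.

6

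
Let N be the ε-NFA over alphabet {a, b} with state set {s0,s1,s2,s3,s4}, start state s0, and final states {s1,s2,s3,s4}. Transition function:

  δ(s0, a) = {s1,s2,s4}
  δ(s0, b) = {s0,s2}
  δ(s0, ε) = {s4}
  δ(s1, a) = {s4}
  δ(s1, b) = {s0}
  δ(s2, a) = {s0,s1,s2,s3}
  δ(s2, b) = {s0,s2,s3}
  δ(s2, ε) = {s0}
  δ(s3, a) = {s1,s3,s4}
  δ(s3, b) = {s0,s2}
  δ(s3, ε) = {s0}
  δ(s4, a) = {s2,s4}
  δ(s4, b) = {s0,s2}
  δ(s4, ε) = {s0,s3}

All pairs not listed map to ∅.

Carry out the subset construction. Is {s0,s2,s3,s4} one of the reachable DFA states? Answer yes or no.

yes

Start state of the DFA: {s0,s3,s4} (ε-closure of the NFA start).
{s0,s3,s4} --a--> {s0,s1,s2,s3,s4}  [new]
{s0,s3,s4} --b--> {s0,s2,s3,s4}  [new]
{s0,s1,s2,s3,s4} --a--> {s0,s1,s2,s3,s4}  [seen]
{s0,s1,s2,s3,s4} --b--> {s0,s2,s3,s4}  [seen]
{s0,s2,s3,s4} --a--> {s0,s1,s2,s3,s4}  [seen]
{s0,s2,s3,s4} --b--> {s0,s2,s3,s4}  [seen]
Reachable DFA states: {s0,s3,s4}, {s0,s1,s2,s3,s4}, {s0,s2,s3,s4}.
{s0,s2,s3,s4} is among them.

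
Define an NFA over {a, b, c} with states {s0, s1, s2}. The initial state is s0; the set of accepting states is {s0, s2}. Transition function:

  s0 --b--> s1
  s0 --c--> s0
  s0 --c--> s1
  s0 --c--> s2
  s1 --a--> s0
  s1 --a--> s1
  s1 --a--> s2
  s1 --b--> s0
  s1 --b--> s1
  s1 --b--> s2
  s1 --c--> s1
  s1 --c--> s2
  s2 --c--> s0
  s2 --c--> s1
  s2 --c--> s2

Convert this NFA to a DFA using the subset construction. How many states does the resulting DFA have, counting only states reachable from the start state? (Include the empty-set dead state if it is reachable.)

Start state of the DFA: {s0}.
{s0} --a--> ∅  [new]
{s0} --b--> {s1}  [new]
{s0} --c--> {s0, s1, s2}  [new]
∅ --a--> ∅  [seen]
∅ --b--> ∅  [seen]
∅ --c--> ∅  [seen]
{s1} --a--> {s0, s1, s2}  [seen]
{s1} --b--> {s0, s1, s2}  [seen]
{s1} --c--> {s1, s2}  [new]
{s0, s1, s2} --a--> {s0, s1, s2}  [seen]
{s0, s1, s2} --b--> {s0, s1, s2}  [seen]
{s0, s1, s2} --c--> {s0, s1, s2}  [seen]
{s1, s2} --a--> {s0, s1, s2}  [seen]
{s1, s2} --b--> {s0, s1, s2}  [seen]
{s1, s2} --c--> {s0, s1, s2}  [seen]
Reachable DFA states: {s0}, ∅, {s1}, {s0, s1, s2}, {s1, s2}.

5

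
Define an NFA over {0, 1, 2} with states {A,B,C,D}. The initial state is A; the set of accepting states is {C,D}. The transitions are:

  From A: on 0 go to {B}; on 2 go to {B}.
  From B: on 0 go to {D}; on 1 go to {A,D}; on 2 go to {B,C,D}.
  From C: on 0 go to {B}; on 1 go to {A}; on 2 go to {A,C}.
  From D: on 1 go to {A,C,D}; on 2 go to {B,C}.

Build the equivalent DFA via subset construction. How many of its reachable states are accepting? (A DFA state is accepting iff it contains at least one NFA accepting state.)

8

Start state of the DFA: {A}.
{A} --0--> {B}  [new]
{A} --1--> ∅  [new]
{A} --2--> {B}  [seen]
{B} --0--> {D}  [new]
{B} --1--> {A,D}  [new]
{B} --2--> {B,C,D}  [new]
∅ --0--> ∅  [seen]
∅ --1--> ∅  [seen]
∅ --2--> ∅  [seen]
{D} --0--> ∅  [seen]
{D} --1--> {A,C,D}  [new]
{D} --2--> {B,C}  [new]
{A,D} --0--> {B}  [seen]
{A,D} --1--> {A,C,D}  [seen]
{A,D} --2--> {B,C}  [seen]
{B,C,D} --0--> {B,D}  [new]
{B,C,D} --1--> {A,C,D}  [seen]
{B,C,D} --2--> {A,B,C,D}  [new]
{A,C,D} --0--> {B}  [seen]
{A,C,D} --1--> {A,C,D}  [seen]
{A,C,D} --2--> {A,B,C}  [new]
{B,C} --0--> {B,D}  [seen]
{B,C} --1--> {A,D}  [seen]
{B,C} --2--> {A,B,C,D}  [seen]
{B,D} --0--> {D}  [seen]
{B,D} --1--> {A,C,D}  [seen]
{B,D} --2--> {B,C,D}  [seen]
{A,B,C,D} --0--> {B,D}  [seen]
{A,B,C,D} --1--> {A,C,D}  [seen]
{A,B,C,D} --2--> {A,B,C,D}  [seen]
{A,B,C} --0--> {B,D}  [seen]
{A,B,C} --1--> {A,D}  [seen]
{A,B,C} --2--> {A,B,C,D}  [seen]
Reachable DFA states: {A}, {B}, ∅, {D}, {A,D}, {B,C,D}, {A,C,D}, {B,C}, {B,D}, {A,B,C,D}, {A,B,C}.
Accepting DFA states (contain an NFA accepting state): {D}, {A,D}, {B,C,D}, {A,C,D}, {B,C}, {B,D}, {A,B,C,D}, {A,B,C}.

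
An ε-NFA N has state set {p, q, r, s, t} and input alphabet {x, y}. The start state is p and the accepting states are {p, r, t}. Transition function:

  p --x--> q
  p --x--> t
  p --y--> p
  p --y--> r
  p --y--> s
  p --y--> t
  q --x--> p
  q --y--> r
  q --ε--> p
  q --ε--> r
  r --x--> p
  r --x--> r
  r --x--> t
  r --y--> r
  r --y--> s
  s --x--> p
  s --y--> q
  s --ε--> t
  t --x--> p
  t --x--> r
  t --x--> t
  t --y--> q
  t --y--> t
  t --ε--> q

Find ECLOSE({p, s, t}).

{p, q, r, s, t}

Begin with {p, s, t}.
t →ε {q}; add q.
q →ε {p, r}; add r.
ε-closure = {p, q, r, s, t}.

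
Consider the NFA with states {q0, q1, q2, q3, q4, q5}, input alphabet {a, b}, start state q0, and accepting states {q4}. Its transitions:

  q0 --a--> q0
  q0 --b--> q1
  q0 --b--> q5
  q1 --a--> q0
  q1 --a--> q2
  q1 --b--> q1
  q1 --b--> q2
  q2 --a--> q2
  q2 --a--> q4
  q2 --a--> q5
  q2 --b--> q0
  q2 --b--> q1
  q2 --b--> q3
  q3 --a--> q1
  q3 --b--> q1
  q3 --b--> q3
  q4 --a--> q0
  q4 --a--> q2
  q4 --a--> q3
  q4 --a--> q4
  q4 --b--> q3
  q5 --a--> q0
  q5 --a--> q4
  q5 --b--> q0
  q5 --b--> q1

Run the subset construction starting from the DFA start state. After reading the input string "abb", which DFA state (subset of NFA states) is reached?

Start: {q0}.
δ(q0,a) = {q0}.
Union: {q0}.
After a: {q0}.
δ(q0,b) = {q1, q5}.
Union: {q1, q5}.
After b: {q1, q5}.
δ(q1,b) = {q1, q2}; δ(q5,b) = {q0, q1}.
Union: {q0, q1, q2}.
After b: {q0, q1, q2}.

{q0, q1, q2}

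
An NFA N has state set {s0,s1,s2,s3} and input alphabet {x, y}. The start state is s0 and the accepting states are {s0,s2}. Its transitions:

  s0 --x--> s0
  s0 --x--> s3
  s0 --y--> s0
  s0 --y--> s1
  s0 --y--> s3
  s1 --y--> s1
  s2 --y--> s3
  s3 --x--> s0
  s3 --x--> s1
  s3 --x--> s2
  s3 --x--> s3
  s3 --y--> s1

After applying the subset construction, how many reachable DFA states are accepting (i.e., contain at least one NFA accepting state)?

4

Start state of the DFA: {s0}.
{s0} --x--> {s0,s3}  [new]
{s0} --y--> {s0,s1,s3}  [new]
{s0,s3} --x--> {s0,s1,s2,s3}  [new]
{s0,s3} --y--> {s0,s1,s3}  [seen]
{s0,s1,s3} --x--> {s0,s1,s2,s3}  [seen]
{s0,s1,s3} --y--> {s0,s1,s3}  [seen]
{s0,s1,s2,s3} --x--> {s0,s1,s2,s3}  [seen]
{s0,s1,s2,s3} --y--> {s0,s1,s3}  [seen]
Reachable DFA states: {s0}, {s0,s3}, {s0,s1,s3}, {s0,s1,s2,s3}.
Accepting DFA states (contain an NFA accepting state): {s0}, {s0,s3}, {s0,s1,s3}, {s0,s1,s2,s3}.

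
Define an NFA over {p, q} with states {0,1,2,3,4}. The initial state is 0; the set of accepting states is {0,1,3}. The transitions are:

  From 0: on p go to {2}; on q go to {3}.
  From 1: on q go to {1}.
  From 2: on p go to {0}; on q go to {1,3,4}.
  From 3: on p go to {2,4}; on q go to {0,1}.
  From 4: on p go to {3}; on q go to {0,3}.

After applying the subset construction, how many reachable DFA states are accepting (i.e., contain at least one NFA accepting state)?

10

Start state of the DFA: {0}.
{0} --p--> {2}  [new]
{0} --q--> {3}  [new]
{2} --p--> {0}  [seen]
{2} --q--> {1,3,4}  [new]
{3} --p--> {2,4}  [new]
{3} --q--> {0,1}  [new]
{1,3,4} --p--> {2,3,4}  [new]
{1,3,4} --q--> {0,1,3}  [new]
{2,4} --p--> {0,3}  [new]
{2,4} --q--> {0,1,3,4}  [new]
{0,1} --p--> {2}  [seen]
{0,1} --q--> {1,3}  [new]
{2,3,4} --p--> {0,2,3,4}  [new]
{2,3,4} --q--> {0,1,3,4}  [seen]
{0,1,3} --p--> {2,4}  [seen]
{0,1,3} --q--> {0,1,3}  [seen]
{0,3} --p--> {2,4}  [seen]
{0,3} --q--> {0,1,3}  [seen]
{0,1,3,4} --p--> {2,3,4}  [seen]
{0,1,3,4} --q--> {0,1,3}  [seen]
{1,3} --p--> {2,4}  [seen]
{1,3} --q--> {0,1}  [seen]
{0,2,3,4} --p--> {0,2,3,4}  [seen]
{0,2,3,4} --q--> {0,1,3,4}  [seen]
Reachable DFA states: {0}, {2}, {3}, {1,3,4}, {2,4}, {0,1}, {2,3,4}, {0,1,3}, {0,3}, {0,1,3,4}, {1,3}, {0,2,3,4}.
Accepting DFA states (contain an NFA accepting state): {0}, {3}, {1,3,4}, {0,1}, {2,3,4}, {0,1,3}, {0,3}, {0,1,3,4}, {1,3}, {0,2,3,4}.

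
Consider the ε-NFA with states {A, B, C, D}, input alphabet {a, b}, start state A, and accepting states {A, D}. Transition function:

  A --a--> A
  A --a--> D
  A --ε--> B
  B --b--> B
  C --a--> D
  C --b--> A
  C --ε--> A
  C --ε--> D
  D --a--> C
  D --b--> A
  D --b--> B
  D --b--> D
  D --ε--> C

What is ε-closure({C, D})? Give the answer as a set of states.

{A, B, C, D}

Begin with {C, D}.
C →ε {A, D}; add A.
A →ε {B}; add B.
ε-closure = {A, B, C, D}.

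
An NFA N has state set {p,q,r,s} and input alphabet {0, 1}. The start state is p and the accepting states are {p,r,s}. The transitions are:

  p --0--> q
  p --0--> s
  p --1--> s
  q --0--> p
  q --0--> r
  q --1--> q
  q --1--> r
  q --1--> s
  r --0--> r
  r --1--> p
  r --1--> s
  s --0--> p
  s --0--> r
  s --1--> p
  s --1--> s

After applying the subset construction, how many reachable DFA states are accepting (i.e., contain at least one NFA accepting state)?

Start state of the DFA: {p}.
{p} --0--> {q,s}  [new]
{p} --1--> {s}  [new]
{q,s} --0--> {p,r}  [new]
{q,s} --1--> {p,q,r,s}  [new]
{s} --0--> {p,r}  [seen]
{s} --1--> {p,s}  [new]
{p,r} --0--> {q,r,s}  [new]
{p,r} --1--> {p,s}  [seen]
{p,q,r,s} --0--> {p,q,r,s}  [seen]
{p,q,r,s} --1--> {p,q,r,s}  [seen]
{p,s} --0--> {p,q,r,s}  [seen]
{p,s} --1--> {p,s}  [seen]
{q,r,s} --0--> {p,r}  [seen]
{q,r,s} --1--> {p,q,r,s}  [seen]
Reachable DFA states: {p}, {q,s}, {s}, {p,r}, {p,q,r,s}, {p,s}, {q,r,s}.
Accepting DFA states (contain an NFA accepting state): {p}, {q,s}, {s}, {p,r}, {p,q,r,s}, {p,s}, {q,r,s}.

7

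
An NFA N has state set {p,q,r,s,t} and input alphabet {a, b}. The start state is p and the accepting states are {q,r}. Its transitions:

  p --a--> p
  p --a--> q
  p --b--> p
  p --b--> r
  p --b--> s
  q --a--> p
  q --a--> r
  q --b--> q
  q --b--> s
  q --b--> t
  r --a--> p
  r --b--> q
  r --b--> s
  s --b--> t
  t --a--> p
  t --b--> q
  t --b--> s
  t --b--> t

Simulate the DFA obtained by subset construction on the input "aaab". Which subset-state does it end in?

{p,q,r,s,t}

Start: {p}.
δ(p,a) = {p,q}.
Union: {p,q}.
After a: {p,q}.
δ(p,a) = {p,q}; δ(q,a) = {p,r}.
Union: {p,q,r}.
After a: {p,q,r}.
δ(p,a) = {p,q}; δ(q,a) = {p,r}; δ(r,a) = {p}.
Union: {p,q,r}.
After a: {p,q,r}.
δ(p,b) = {p,r,s}; δ(q,b) = {q,s,t}; δ(r,b) = {q,s}.
Union: {p,q,r,s,t}.
After b: {p,q,r,s,t}.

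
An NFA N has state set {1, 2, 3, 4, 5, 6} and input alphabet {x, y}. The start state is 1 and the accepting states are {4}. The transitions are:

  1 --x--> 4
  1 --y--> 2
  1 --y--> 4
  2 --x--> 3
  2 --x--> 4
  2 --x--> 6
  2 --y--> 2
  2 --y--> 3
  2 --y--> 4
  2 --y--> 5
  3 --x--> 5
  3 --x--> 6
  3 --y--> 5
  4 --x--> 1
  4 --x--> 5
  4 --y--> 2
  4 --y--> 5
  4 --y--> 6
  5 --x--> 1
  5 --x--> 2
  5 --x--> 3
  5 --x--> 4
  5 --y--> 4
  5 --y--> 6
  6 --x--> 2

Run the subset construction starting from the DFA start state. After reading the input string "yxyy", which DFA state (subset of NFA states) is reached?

Start: {1}.
δ(1,y) = {2, 4}.
Union: {2, 4}.
After y: {2, 4}.
δ(2,x) = {3, 4, 6}; δ(4,x) = {1, 5}.
Union: {1, 3, 4, 5, 6}.
After x: {1, 3, 4, 5, 6}.
δ(1,y) = {2, 4}; δ(3,y) = {5}; δ(4,y) = {2, 5, 6}; δ(5,y) = {4, 6}; δ(6,y) = ∅.
Union: {2, 4, 5, 6}.
After y: {2, 4, 5, 6}.
δ(2,y) = {2, 3, 4, 5}; δ(4,y) = {2, 5, 6}; δ(5,y) = {4, 6}; δ(6,y) = ∅.
Union: {2, 3, 4, 5, 6}.
After y: {2, 3, 4, 5, 6}.

{2, 3, 4, 5, 6}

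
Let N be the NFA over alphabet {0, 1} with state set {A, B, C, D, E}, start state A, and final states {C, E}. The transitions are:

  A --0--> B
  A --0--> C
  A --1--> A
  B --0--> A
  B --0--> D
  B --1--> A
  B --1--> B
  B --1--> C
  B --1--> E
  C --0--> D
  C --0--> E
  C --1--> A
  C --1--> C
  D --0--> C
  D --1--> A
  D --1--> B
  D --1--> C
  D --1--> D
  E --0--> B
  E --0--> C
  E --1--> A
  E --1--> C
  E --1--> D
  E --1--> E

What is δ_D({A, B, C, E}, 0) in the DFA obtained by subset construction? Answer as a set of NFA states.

δ(A,0) = {B, C}; δ(B,0) = {A, D}; δ(C,0) = {D, E}; δ(E,0) = {B, C}.
Union: {A, B, C, D, E}.

{A, B, C, D, E}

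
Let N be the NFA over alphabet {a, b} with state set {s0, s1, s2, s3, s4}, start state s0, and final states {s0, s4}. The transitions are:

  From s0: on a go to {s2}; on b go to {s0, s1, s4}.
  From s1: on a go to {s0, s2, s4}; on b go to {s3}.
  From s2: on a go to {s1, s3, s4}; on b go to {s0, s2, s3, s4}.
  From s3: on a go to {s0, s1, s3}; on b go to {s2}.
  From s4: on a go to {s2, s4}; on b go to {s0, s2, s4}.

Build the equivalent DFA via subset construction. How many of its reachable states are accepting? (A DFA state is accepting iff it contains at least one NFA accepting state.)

7

Start state of the DFA: {s0}.
{s0} --a--> {s2}  [new]
{s0} --b--> {s0, s1, s4}  [new]
{s2} --a--> {s1, s3, s4}  [new]
{s2} --b--> {s0, s2, s3, s4}  [new]
{s0, s1, s4} --a--> {s0, s2, s4}  [new]
{s0, s1, s4} --b--> {s0, s1, s2, s3, s4}  [new]
{s1, s3, s4} --a--> {s0, s1, s2, s3, s4}  [seen]
{s1, s3, s4} --b--> {s0, s2, s3, s4}  [seen]
{s0, s2, s3, s4} --a--> {s0, s1, s2, s3, s4}  [seen]
{s0, s2, s3, s4} --b--> {s0, s1, s2, s3, s4}  [seen]
{s0, s2, s4} --a--> {s1, s2, s3, s4}  [new]
{s0, s2, s4} --b--> {s0, s1, s2, s3, s4}  [seen]
{s0, s1, s2, s3, s4} --a--> {s0, s1, s2, s3, s4}  [seen]
{s0, s1, s2, s3, s4} --b--> {s0, s1, s2, s3, s4}  [seen]
{s1, s2, s3, s4} --a--> {s0, s1, s2, s3, s4}  [seen]
{s1, s2, s3, s4} --b--> {s0, s2, s3, s4}  [seen]
Reachable DFA states: {s0}, {s2}, {s0, s1, s4}, {s1, s3, s4}, {s0, s2, s3, s4}, {s0, s2, s4}, {s0, s1, s2, s3, s4}, {s1, s2, s3, s4}.
Accepting DFA states (contain an NFA accepting state): {s0}, {s0, s1, s4}, {s1, s3, s4}, {s0, s2, s3, s4}, {s0, s2, s4}, {s0, s1, s2, s3, s4}, {s1, s2, s3, s4}.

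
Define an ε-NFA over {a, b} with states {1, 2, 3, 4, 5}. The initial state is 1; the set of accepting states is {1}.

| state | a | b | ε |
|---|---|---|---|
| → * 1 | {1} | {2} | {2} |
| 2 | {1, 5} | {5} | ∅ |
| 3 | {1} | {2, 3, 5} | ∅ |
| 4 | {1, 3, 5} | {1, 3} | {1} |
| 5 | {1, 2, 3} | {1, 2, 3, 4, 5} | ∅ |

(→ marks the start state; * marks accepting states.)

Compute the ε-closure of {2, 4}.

{1, 2, 4}

Begin with {2, 4}.
4 →ε {1}; add 1.
ε-closure = {1, 2, 4}.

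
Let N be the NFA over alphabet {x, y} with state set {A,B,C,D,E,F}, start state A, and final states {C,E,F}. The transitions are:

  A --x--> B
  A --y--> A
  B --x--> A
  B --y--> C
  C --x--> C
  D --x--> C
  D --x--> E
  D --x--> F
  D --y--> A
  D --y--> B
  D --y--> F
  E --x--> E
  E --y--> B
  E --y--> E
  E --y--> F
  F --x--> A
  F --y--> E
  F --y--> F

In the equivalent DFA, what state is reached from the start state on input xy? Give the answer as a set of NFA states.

Start: {A}.
δ(A,x) = {B}.
Union: {B}.
After x: {B}.
δ(B,y) = {C}.
Union: {C}.
After y: {C}.

{C}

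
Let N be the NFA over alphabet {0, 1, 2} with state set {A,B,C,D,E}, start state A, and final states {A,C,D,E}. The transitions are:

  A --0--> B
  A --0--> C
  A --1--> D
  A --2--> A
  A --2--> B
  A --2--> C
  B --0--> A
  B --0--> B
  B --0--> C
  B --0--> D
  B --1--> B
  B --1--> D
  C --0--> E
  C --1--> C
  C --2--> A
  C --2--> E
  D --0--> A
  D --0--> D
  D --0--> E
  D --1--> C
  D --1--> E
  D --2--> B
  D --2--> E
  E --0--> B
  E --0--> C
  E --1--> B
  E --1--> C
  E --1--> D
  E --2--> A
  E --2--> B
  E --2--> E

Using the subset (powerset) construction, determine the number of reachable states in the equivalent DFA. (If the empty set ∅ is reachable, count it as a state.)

Start state of the DFA: {A}.
{A} --0--> {B,C}  [new]
{A} --1--> {D}  [new]
{A} --2--> {A,B,C}  [new]
{B,C} --0--> {A,B,C,D,E}  [new]
{B,C} --1--> {B,C,D}  [new]
{B,C} --2--> {A,E}  [new]
{D} --0--> {A,D,E}  [new]
{D} --1--> {C,E}  [new]
{D} --2--> {B,E}  [new]
{A,B,C} --0--> {A,B,C,D,E}  [seen]
{A,B,C} --1--> {B,C,D}  [seen]
{A,B,C} --2--> {A,B,C,E}  [new]
{A,B,C,D,E} --0--> {A,B,C,D,E}  [seen]
{A,B,C,D,E} --1--> {B,C,D,E}  [new]
{A,B,C,D,E} --2--> {A,B,C,E}  [seen]
{B,C,D} --0--> {A,B,C,D,E}  [seen]
{B,C,D} --1--> {B,C,D,E}  [seen]
{B,C,D} --2--> {A,B,E}  [new]
{A,E} --0--> {B,C}  [seen]
{A,E} --1--> {B,C,D}  [seen]
{A,E} --2--> {A,B,C,E}  [seen]
{A,D,E} --0--> {A,B,C,D,E}  [seen]
{A,D,E} --1--> {B,C,D,E}  [seen]
{A,D,E} --2--> {A,B,C,E}  [seen]
{C,E} --0--> {B,C,E}  [new]
{C,E} --1--> {B,C,D}  [seen]
{C,E} --2--> {A,B,E}  [seen]
{B,E} --0--> {A,B,C,D}  [new]
{B,E} --1--> {B,C,D}  [seen]
{B,E} --2--> {A,B,E}  [seen]
{A,B,C,E} --0--> {A,B,C,D,E}  [seen]
{A,B,C,E} --1--> {B,C,D}  [seen]
{A,B,C,E} --2--> {A,B,C,E}  [seen]
{B,C,D,E} --0--> {A,B,C,D,E}  [seen]
{B,C,D,E} --1--> {B,C,D,E}  [seen]
{B,C,D,E} --2--> {A,B,E}  [seen]
{A,B,E} --0--> {A,B,C,D}  [seen]
{A,B,E} --1--> {B,C,D}  [seen]
{A,B,E} --2--> {A,B,C,E}  [seen]
{B,C,E} --0--> {A,B,C,D,E}  [seen]
{B,C,E} --1--> {B,C,D}  [seen]
{B,C,E} --2--> {A,B,E}  [seen]
{A,B,C,D} --0--> {A,B,C,D,E}  [seen]
{A,B,C,D} --1--> {B,C,D,E}  [seen]
{A,B,C,D} --2--> {A,B,C,E}  [seen]
Reachable DFA states: {A}, {B,C}, {D}, {A,B,C}, {A,B,C,D,E}, {B,C,D}, {A,E}, {A,D,E}, {C,E}, {B,E}, {A,B,C,E}, {B,C,D,E}, {A,B,E}, {B,C,E}, {A,B,C,D}.

15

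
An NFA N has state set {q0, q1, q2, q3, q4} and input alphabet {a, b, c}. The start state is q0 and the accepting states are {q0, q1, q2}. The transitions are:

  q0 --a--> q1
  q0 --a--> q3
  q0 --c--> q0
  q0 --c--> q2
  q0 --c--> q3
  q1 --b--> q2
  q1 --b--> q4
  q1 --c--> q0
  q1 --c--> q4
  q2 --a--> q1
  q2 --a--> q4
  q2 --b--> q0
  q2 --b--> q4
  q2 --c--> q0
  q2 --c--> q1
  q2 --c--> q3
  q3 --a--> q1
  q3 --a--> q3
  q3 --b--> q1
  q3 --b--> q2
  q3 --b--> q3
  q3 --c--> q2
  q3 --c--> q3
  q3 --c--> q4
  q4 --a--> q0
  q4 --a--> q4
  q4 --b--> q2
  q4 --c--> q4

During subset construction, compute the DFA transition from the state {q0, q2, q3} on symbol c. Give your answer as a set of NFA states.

δ(q0,c) = {q0, q2, q3}; δ(q2,c) = {q0, q1, q3}; δ(q3,c) = {q2, q3, q4}.
Union: {q0, q1, q2, q3, q4}.

{q0, q1, q2, q3, q4}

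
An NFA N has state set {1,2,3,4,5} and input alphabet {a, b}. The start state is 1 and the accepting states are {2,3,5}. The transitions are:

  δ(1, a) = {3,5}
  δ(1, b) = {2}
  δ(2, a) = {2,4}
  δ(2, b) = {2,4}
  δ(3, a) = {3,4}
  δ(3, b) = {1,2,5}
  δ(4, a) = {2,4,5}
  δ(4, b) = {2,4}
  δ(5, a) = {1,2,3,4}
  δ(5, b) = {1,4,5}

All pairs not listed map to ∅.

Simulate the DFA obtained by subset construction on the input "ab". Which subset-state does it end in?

Start: {1}.
δ(1,a) = {3,5}.
Union: {3,5}.
After a: {3,5}.
δ(3,b) = {1,2,5}; δ(5,b) = {1,4,5}.
Union: {1,2,4,5}.
After b: {1,2,4,5}.

{1,2,4,5}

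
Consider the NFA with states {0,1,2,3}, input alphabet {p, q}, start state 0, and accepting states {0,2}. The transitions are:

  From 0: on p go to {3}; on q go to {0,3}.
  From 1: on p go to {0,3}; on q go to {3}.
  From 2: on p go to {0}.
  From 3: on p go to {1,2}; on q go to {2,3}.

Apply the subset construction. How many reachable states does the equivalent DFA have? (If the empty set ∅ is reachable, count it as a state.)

9

Start state of the DFA: {0}.
{0} --p--> {3}  [new]
{0} --q--> {0,3}  [new]
{3} --p--> {1,2}  [new]
{3} --q--> {2,3}  [new]
{0,3} --p--> {1,2,3}  [new]
{0,3} --q--> {0,2,3}  [new]
{1,2} --p--> {0,3}  [seen]
{1,2} --q--> {3}  [seen]
{2,3} --p--> {0,1,2}  [new]
{2,3} --q--> {2,3}  [seen]
{1,2,3} --p--> {0,1,2,3}  [new]
{1,2,3} --q--> {2,3}  [seen]
{0,2,3} --p--> {0,1,2,3}  [seen]
{0,2,3} --q--> {0,2,3}  [seen]
{0,1,2} --p--> {0,3}  [seen]
{0,1,2} --q--> {0,3}  [seen]
{0,1,2,3} --p--> {0,1,2,3}  [seen]
{0,1,2,3} --q--> {0,2,3}  [seen]
Reachable DFA states: {0}, {3}, {0,3}, {1,2}, {2,3}, {1,2,3}, {0,2,3}, {0,1,2}, {0,1,2,3}.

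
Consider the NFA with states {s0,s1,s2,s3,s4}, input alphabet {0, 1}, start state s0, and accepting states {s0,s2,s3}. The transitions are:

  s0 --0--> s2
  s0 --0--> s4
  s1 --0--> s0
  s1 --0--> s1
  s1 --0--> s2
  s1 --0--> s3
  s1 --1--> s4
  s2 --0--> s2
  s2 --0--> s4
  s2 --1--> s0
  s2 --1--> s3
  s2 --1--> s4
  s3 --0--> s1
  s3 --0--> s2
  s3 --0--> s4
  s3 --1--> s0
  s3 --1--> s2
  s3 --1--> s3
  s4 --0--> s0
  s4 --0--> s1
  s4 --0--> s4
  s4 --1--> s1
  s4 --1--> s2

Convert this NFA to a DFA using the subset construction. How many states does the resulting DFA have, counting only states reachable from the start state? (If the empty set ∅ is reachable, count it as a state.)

Start state of the DFA: {s0}.
{s0} --0--> {s2,s4}  [new]
{s0} --1--> ∅  [new]
{s2,s4} --0--> {s0,s1,s2,s4}  [new]
{s2,s4} --1--> {s0,s1,s2,s3,s4}  [new]
∅ --0--> ∅  [seen]
∅ --1--> ∅  [seen]
{s0,s1,s2,s4} --0--> {s0,s1,s2,s3,s4}  [seen]
{s0,s1,s2,s4} --1--> {s0,s1,s2,s3,s4}  [seen]
{s0,s1,s2,s3,s4} --0--> {s0,s1,s2,s3,s4}  [seen]
{s0,s1,s2,s3,s4} --1--> {s0,s1,s2,s3,s4}  [seen]
Reachable DFA states: {s0}, {s2,s4}, ∅, {s0,s1,s2,s4}, {s0,s1,s2,s3,s4}.

5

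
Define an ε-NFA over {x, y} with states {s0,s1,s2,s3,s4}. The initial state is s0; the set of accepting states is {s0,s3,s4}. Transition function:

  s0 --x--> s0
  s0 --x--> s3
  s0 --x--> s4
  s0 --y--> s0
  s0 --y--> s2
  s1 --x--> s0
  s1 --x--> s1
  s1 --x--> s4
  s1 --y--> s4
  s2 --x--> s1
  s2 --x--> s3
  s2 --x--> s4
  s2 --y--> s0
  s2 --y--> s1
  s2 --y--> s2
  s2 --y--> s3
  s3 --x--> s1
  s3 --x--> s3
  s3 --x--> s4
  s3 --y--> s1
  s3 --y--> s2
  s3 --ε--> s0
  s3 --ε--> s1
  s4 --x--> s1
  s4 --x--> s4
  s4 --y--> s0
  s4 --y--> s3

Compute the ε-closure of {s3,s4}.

Begin with {s3,s4}.
s3 →ε {s0,s1}; add s0, s1.
ε-closure = {s0,s1,s3,s4}.

{s0,s1,s3,s4}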